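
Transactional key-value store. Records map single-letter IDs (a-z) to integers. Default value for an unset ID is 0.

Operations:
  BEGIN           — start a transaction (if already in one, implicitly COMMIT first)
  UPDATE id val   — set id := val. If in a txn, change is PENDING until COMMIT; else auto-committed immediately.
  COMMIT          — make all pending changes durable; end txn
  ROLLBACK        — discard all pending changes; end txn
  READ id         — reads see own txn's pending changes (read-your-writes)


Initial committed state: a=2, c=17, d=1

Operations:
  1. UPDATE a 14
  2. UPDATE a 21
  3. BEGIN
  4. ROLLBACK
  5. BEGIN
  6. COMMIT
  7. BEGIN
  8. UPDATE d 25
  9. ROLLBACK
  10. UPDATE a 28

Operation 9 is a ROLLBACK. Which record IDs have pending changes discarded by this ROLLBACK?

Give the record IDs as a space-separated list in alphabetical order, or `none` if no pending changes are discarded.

Answer: d

Derivation:
Initial committed: {a=2, c=17, d=1}
Op 1: UPDATE a=14 (auto-commit; committed a=14)
Op 2: UPDATE a=21 (auto-commit; committed a=21)
Op 3: BEGIN: in_txn=True, pending={}
Op 4: ROLLBACK: discarded pending []; in_txn=False
Op 5: BEGIN: in_txn=True, pending={}
Op 6: COMMIT: merged [] into committed; committed now {a=21, c=17, d=1}
Op 7: BEGIN: in_txn=True, pending={}
Op 8: UPDATE d=25 (pending; pending now {d=25})
Op 9: ROLLBACK: discarded pending ['d']; in_txn=False
Op 10: UPDATE a=28 (auto-commit; committed a=28)
ROLLBACK at op 9 discards: ['d']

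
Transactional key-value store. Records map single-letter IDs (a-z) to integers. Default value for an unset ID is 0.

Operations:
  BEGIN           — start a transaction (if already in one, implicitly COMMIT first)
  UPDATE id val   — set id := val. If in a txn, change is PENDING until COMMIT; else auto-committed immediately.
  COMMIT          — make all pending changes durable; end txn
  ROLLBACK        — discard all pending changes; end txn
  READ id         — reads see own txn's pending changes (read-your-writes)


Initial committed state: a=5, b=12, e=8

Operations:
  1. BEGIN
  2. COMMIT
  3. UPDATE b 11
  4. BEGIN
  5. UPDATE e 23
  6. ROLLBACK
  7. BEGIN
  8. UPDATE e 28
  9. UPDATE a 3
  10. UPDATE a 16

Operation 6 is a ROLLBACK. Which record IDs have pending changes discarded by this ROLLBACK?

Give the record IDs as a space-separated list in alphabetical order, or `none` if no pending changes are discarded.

Initial committed: {a=5, b=12, e=8}
Op 1: BEGIN: in_txn=True, pending={}
Op 2: COMMIT: merged [] into committed; committed now {a=5, b=12, e=8}
Op 3: UPDATE b=11 (auto-commit; committed b=11)
Op 4: BEGIN: in_txn=True, pending={}
Op 5: UPDATE e=23 (pending; pending now {e=23})
Op 6: ROLLBACK: discarded pending ['e']; in_txn=False
Op 7: BEGIN: in_txn=True, pending={}
Op 8: UPDATE e=28 (pending; pending now {e=28})
Op 9: UPDATE a=3 (pending; pending now {a=3, e=28})
Op 10: UPDATE a=16 (pending; pending now {a=16, e=28})
ROLLBACK at op 6 discards: ['e']

Answer: e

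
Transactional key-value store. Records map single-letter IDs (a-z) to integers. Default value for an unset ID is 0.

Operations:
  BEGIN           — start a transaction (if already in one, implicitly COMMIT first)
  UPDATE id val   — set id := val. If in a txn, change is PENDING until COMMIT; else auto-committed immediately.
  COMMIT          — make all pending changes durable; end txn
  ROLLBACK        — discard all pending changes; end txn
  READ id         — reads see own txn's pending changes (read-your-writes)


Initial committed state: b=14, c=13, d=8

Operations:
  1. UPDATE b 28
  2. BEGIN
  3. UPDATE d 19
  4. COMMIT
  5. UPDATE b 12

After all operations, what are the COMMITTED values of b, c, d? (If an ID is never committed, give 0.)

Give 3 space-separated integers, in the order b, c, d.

Initial committed: {b=14, c=13, d=8}
Op 1: UPDATE b=28 (auto-commit; committed b=28)
Op 2: BEGIN: in_txn=True, pending={}
Op 3: UPDATE d=19 (pending; pending now {d=19})
Op 4: COMMIT: merged ['d'] into committed; committed now {b=28, c=13, d=19}
Op 5: UPDATE b=12 (auto-commit; committed b=12)
Final committed: {b=12, c=13, d=19}

Answer: 12 13 19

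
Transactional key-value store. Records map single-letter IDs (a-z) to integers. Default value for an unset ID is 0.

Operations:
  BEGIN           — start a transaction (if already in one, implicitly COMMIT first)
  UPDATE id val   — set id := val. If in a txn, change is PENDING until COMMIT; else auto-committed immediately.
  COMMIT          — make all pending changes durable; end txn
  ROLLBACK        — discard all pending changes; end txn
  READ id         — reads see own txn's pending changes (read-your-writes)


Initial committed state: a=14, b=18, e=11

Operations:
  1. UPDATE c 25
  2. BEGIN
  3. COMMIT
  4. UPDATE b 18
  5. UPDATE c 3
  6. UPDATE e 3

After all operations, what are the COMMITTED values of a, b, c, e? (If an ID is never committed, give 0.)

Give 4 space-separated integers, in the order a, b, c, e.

Answer: 14 18 3 3

Derivation:
Initial committed: {a=14, b=18, e=11}
Op 1: UPDATE c=25 (auto-commit; committed c=25)
Op 2: BEGIN: in_txn=True, pending={}
Op 3: COMMIT: merged [] into committed; committed now {a=14, b=18, c=25, e=11}
Op 4: UPDATE b=18 (auto-commit; committed b=18)
Op 5: UPDATE c=3 (auto-commit; committed c=3)
Op 6: UPDATE e=3 (auto-commit; committed e=3)
Final committed: {a=14, b=18, c=3, e=3}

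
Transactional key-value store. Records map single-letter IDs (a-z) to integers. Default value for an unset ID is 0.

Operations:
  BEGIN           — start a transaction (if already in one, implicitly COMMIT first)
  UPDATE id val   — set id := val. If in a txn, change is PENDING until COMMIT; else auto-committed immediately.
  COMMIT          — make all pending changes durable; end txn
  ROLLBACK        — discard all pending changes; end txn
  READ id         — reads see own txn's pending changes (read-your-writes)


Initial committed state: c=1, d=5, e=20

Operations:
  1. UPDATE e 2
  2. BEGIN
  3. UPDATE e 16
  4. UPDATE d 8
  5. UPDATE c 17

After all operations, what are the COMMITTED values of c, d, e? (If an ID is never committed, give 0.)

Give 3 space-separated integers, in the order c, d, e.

Initial committed: {c=1, d=5, e=20}
Op 1: UPDATE e=2 (auto-commit; committed e=2)
Op 2: BEGIN: in_txn=True, pending={}
Op 3: UPDATE e=16 (pending; pending now {e=16})
Op 4: UPDATE d=8 (pending; pending now {d=8, e=16})
Op 5: UPDATE c=17 (pending; pending now {c=17, d=8, e=16})
Final committed: {c=1, d=5, e=2}

Answer: 1 5 2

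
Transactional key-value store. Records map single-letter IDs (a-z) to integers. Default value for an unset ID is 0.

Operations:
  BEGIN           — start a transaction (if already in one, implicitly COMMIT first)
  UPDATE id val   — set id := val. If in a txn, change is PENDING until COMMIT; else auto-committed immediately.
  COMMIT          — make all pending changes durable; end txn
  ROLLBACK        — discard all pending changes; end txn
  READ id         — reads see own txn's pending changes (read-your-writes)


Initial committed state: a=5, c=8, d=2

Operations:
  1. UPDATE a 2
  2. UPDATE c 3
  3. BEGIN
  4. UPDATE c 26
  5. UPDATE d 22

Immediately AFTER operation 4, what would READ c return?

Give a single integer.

Answer: 26

Derivation:
Initial committed: {a=5, c=8, d=2}
Op 1: UPDATE a=2 (auto-commit; committed a=2)
Op 2: UPDATE c=3 (auto-commit; committed c=3)
Op 3: BEGIN: in_txn=True, pending={}
Op 4: UPDATE c=26 (pending; pending now {c=26})
After op 4: visible(c) = 26 (pending={c=26}, committed={a=2, c=3, d=2})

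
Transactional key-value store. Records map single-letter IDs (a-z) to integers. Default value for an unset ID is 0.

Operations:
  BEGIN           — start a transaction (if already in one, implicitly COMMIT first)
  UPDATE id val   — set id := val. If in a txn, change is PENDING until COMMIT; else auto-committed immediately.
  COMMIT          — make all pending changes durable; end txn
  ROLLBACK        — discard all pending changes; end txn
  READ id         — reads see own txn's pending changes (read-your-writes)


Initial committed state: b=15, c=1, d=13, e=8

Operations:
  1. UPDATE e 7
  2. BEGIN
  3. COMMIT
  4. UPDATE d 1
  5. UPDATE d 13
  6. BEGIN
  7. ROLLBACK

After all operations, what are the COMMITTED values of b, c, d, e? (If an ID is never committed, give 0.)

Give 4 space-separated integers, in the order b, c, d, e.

Answer: 15 1 13 7

Derivation:
Initial committed: {b=15, c=1, d=13, e=8}
Op 1: UPDATE e=7 (auto-commit; committed e=7)
Op 2: BEGIN: in_txn=True, pending={}
Op 3: COMMIT: merged [] into committed; committed now {b=15, c=1, d=13, e=7}
Op 4: UPDATE d=1 (auto-commit; committed d=1)
Op 5: UPDATE d=13 (auto-commit; committed d=13)
Op 6: BEGIN: in_txn=True, pending={}
Op 7: ROLLBACK: discarded pending []; in_txn=False
Final committed: {b=15, c=1, d=13, e=7}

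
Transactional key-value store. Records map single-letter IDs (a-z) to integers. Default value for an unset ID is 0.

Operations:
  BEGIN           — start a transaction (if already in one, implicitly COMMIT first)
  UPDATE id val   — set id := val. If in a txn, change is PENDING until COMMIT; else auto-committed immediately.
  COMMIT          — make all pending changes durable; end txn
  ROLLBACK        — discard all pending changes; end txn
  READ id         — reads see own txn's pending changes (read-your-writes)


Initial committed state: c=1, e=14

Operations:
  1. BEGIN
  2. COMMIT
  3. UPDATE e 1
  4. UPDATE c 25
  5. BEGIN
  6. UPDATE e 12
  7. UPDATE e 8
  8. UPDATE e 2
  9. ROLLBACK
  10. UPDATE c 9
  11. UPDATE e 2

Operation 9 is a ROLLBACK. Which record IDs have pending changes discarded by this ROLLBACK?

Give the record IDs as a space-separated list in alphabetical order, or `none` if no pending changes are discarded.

Initial committed: {c=1, e=14}
Op 1: BEGIN: in_txn=True, pending={}
Op 2: COMMIT: merged [] into committed; committed now {c=1, e=14}
Op 3: UPDATE e=1 (auto-commit; committed e=1)
Op 4: UPDATE c=25 (auto-commit; committed c=25)
Op 5: BEGIN: in_txn=True, pending={}
Op 6: UPDATE e=12 (pending; pending now {e=12})
Op 7: UPDATE e=8 (pending; pending now {e=8})
Op 8: UPDATE e=2 (pending; pending now {e=2})
Op 9: ROLLBACK: discarded pending ['e']; in_txn=False
Op 10: UPDATE c=9 (auto-commit; committed c=9)
Op 11: UPDATE e=2 (auto-commit; committed e=2)
ROLLBACK at op 9 discards: ['e']

Answer: e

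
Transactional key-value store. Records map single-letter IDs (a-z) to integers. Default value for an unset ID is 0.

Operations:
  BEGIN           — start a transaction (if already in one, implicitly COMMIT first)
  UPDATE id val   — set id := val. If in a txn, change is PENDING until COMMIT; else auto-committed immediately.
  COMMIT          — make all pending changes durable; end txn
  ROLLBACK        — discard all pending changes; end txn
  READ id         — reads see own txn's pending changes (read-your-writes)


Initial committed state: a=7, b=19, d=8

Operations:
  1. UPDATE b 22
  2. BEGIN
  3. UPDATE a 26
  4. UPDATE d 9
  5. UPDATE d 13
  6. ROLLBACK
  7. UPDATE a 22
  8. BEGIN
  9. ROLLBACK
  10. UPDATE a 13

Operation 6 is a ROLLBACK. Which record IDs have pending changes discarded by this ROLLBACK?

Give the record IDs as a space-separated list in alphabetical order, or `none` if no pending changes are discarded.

Initial committed: {a=7, b=19, d=8}
Op 1: UPDATE b=22 (auto-commit; committed b=22)
Op 2: BEGIN: in_txn=True, pending={}
Op 3: UPDATE a=26 (pending; pending now {a=26})
Op 4: UPDATE d=9 (pending; pending now {a=26, d=9})
Op 5: UPDATE d=13 (pending; pending now {a=26, d=13})
Op 6: ROLLBACK: discarded pending ['a', 'd']; in_txn=False
Op 7: UPDATE a=22 (auto-commit; committed a=22)
Op 8: BEGIN: in_txn=True, pending={}
Op 9: ROLLBACK: discarded pending []; in_txn=False
Op 10: UPDATE a=13 (auto-commit; committed a=13)
ROLLBACK at op 6 discards: ['a', 'd']

Answer: a d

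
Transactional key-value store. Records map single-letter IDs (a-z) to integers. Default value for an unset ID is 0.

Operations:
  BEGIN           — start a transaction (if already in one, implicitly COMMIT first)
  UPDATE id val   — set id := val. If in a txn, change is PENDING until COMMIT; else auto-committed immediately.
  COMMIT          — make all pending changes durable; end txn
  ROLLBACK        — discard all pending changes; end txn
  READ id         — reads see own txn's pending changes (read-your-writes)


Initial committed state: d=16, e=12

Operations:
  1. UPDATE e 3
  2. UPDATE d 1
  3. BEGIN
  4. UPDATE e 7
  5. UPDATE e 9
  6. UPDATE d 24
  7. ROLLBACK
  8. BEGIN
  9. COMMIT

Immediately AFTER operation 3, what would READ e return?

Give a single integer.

Answer: 3

Derivation:
Initial committed: {d=16, e=12}
Op 1: UPDATE e=3 (auto-commit; committed e=3)
Op 2: UPDATE d=1 (auto-commit; committed d=1)
Op 3: BEGIN: in_txn=True, pending={}
After op 3: visible(e) = 3 (pending={}, committed={d=1, e=3})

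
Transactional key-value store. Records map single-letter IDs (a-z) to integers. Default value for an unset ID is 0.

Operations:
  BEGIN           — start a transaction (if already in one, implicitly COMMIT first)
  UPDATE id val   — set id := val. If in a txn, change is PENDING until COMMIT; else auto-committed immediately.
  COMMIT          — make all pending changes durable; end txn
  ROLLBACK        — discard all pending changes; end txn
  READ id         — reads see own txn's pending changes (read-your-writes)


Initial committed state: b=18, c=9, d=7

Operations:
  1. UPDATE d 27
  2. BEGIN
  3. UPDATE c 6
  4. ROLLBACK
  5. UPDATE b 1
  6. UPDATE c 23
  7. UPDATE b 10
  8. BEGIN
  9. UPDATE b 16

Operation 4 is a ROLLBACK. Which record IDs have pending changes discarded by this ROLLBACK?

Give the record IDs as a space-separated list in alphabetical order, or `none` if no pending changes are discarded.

Answer: c

Derivation:
Initial committed: {b=18, c=9, d=7}
Op 1: UPDATE d=27 (auto-commit; committed d=27)
Op 2: BEGIN: in_txn=True, pending={}
Op 3: UPDATE c=6 (pending; pending now {c=6})
Op 4: ROLLBACK: discarded pending ['c']; in_txn=False
Op 5: UPDATE b=1 (auto-commit; committed b=1)
Op 6: UPDATE c=23 (auto-commit; committed c=23)
Op 7: UPDATE b=10 (auto-commit; committed b=10)
Op 8: BEGIN: in_txn=True, pending={}
Op 9: UPDATE b=16 (pending; pending now {b=16})
ROLLBACK at op 4 discards: ['c']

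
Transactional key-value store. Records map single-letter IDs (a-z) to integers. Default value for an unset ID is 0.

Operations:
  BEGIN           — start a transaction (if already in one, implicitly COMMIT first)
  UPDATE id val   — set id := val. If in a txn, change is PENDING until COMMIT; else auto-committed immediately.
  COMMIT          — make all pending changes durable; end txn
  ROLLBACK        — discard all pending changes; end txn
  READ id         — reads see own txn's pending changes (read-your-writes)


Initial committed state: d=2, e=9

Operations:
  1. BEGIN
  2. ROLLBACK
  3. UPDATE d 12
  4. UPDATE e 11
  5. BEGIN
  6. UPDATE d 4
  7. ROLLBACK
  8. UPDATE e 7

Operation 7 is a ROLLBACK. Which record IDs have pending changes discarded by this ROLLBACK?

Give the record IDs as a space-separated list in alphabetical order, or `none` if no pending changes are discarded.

Initial committed: {d=2, e=9}
Op 1: BEGIN: in_txn=True, pending={}
Op 2: ROLLBACK: discarded pending []; in_txn=False
Op 3: UPDATE d=12 (auto-commit; committed d=12)
Op 4: UPDATE e=11 (auto-commit; committed e=11)
Op 5: BEGIN: in_txn=True, pending={}
Op 6: UPDATE d=4 (pending; pending now {d=4})
Op 7: ROLLBACK: discarded pending ['d']; in_txn=False
Op 8: UPDATE e=7 (auto-commit; committed e=7)
ROLLBACK at op 7 discards: ['d']

Answer: d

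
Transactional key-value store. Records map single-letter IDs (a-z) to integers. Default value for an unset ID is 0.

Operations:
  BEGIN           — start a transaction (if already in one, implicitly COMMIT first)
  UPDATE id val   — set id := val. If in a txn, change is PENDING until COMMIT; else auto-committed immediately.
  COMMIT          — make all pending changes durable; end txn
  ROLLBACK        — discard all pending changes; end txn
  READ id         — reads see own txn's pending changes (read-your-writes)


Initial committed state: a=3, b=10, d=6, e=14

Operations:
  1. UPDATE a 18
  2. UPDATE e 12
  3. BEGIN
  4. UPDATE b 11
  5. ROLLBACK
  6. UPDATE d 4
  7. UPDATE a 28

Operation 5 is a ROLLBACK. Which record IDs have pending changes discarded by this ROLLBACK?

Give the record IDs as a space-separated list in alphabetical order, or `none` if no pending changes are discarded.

Answer: b

Derivation:
Initial committed: {a=3, b=10, d=6, e=14}
Op 1: UPDATE a=18 (auto-commit; committed a=18)
Op 2: UPDATE e=12 (auto-commit; committed e=12)
Op 3: BEGIN: in_txn=True, pending={}
Op 4: UPDATE b=11 (pending; pending now {b=11})
Op 5: ROLLBACK: discarded pending ['b']; in_txn=False
Op 6: UPDATE d=4 (auto-commit; committed d=4)
Op 7: UPDATE a=28 (auto-commit; committed a=28)
ROLLBACK at op 5 discards: ['b']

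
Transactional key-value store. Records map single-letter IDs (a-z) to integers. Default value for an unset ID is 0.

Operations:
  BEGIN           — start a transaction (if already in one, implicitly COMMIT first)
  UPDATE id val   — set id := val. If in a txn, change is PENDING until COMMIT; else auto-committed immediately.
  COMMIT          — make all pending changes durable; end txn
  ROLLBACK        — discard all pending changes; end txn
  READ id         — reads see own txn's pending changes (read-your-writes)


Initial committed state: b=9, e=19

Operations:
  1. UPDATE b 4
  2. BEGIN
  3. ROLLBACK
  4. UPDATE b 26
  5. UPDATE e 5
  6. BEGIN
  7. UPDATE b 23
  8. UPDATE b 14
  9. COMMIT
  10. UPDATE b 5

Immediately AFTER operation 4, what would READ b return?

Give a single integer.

Answer: 26

Derivation:
Initial committed: {b=9, e=19}
Op 1: UPDATE b=4 (auto-commit; committed b=4)
Op 2: BEGIN: in_txn=True, pending={}
Op 3: ROLLBACK: discarded pending []; in_txn=False
Op 4: UPDATE b=26 (auto-commit; committed b=26)
After op 4: visible(b) = 26 (pending={}, committed={b=26, e=19})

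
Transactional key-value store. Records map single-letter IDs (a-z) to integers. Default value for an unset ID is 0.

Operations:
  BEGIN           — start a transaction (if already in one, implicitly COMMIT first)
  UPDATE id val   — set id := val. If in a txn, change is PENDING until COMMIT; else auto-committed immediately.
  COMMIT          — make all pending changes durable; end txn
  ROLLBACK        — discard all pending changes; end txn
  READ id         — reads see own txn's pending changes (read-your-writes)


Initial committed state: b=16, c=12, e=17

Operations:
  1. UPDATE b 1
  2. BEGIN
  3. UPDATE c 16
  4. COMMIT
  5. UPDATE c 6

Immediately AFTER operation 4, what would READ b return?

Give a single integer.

Answer: 1

Derivation:
Initial committed: {b=16, c=12, e=17}
Op 1: UPDATE b=1 (auto-commit; committed b=1)
Op 2: BEGIN: in_txn=True, pending={}
Op 3: UPDATE c=16 (pending; pending now {c=16})
Op 4: COMMIT: merged ['c'] into committed; committed now {b=1, c=16, e=17}
After op 4: visible(b) = 1 (pending={}, committed={b=1, c=16, e=17})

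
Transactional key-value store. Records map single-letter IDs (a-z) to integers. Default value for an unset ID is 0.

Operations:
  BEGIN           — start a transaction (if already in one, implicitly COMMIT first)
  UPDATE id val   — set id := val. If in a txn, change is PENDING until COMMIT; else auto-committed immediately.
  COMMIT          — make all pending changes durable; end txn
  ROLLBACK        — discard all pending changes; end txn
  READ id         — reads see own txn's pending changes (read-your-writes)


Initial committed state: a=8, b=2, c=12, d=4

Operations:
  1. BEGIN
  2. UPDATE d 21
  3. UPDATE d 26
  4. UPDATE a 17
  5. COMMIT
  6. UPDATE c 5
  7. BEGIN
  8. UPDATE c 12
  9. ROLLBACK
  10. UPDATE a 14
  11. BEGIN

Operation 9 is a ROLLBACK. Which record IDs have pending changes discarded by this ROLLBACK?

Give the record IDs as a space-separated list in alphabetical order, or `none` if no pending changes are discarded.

Answer: c

Derivation:
Initial committed: {a=8, b=2, c=12, d=4}
Op 1: BEGIN: in_txn=True, pending={}
Op 2: UPDATE d=21 (pending; pending now {d=21})
Op 3: UPDATE d=26 (pending; pending now {d=26})
Op 4: UPDATE a=17 (pending; pending now {a=17, d=26})
Op 5: COMMIT: merged ['a', 'd'] into committed; committed now {a=17, b=2, c=12, d=26}
Op 6: UPDATE c=5 (auto-commit; committed c=5)
Op 7: BEGIN: in_txn=True, pending={}
Op 8: UPDATE c=12 (pending; pending now {c=12})
Op 9: ROLLBACK: discarded pending ['c']; in_txn=False
Op 10: UPDATE a=14 (auto-commit; committed a=14)
Op 11: BEGIN: in_txn=True, pending={}
ROLLBACK at op 9 discards: ['c']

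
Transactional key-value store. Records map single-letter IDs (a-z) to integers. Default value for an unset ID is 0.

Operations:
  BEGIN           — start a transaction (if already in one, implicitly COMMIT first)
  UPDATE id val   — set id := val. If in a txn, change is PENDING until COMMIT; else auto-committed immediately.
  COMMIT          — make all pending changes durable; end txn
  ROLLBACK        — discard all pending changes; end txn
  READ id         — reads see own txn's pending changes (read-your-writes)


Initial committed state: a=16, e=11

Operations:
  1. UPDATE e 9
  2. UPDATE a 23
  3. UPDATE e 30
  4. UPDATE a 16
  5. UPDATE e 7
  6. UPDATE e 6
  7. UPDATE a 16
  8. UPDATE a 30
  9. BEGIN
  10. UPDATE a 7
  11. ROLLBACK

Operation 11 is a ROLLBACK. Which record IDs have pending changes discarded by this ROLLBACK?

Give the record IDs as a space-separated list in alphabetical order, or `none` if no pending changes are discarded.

Initial committed: {a=16, e=11}
Op 1: UPDATE e=9 (auto-commit; committed e=9)
Op 2: UPDATE a=23 (auto-commit; committed a=23)
Op 3: UPDATE e=30 (auto-commit; committed e=30)
Op 4: UPDATE a=16 (auto-commit; committed a=16)
Op 5: UPDATE e=7 (auto-commit; committed e=7)
Op 6: UPDATE e=6 (auto-commit; committed e=6)
Op 7: UPDATE a=16 (auto-commit; committed a=16)
Op 8: UPDATE a=30 (auto-commit; committed a=30)
Op 9: BEGIN: in_txn=True, pending={}
Op 10: UPDATE a=7 (pending; pending now {a=7})
Op 11: ROLLBACK: discarded pending ['a']; in_txn=False
ROLLBACK at op 11 discards: ['a']

Answer: a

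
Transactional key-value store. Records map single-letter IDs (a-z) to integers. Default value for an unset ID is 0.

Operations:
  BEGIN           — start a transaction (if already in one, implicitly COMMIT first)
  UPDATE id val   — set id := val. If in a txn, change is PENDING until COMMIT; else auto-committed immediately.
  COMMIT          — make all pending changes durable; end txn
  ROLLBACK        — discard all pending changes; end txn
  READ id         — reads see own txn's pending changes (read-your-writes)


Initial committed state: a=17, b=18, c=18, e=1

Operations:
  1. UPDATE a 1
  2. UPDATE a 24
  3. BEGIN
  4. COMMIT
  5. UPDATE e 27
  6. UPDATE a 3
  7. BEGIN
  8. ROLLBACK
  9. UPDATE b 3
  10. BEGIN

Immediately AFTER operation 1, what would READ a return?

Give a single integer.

Initial committed: {a=17, b=18, c=18, e=1}
Op 1: UPDATE a=1 (auto-commit; committed a=1)
After op 1: visible(a) = 1 (pending={}, committed={a=1, b=18, c=18, e=1})

Answer: 1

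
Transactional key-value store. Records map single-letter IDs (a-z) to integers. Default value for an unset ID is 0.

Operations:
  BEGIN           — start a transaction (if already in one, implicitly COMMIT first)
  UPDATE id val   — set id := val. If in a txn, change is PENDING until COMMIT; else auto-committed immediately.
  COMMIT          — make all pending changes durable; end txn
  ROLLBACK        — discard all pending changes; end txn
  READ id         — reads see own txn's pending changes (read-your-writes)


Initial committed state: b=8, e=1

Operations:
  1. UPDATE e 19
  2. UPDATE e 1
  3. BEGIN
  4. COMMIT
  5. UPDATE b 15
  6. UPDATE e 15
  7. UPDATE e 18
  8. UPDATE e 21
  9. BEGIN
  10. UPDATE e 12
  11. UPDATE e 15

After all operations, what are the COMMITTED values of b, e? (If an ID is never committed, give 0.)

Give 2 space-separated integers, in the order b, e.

Initial committed: {b=8, e=1}
Op 1: UPDATE e=19 (auto-commit; committed e=19)
Op 2: UPDATE e=1 (auto-commit; committed e=1)
Op 3: BEGIN: in_txn=True, pending={}
Op 4: COMMIT: merged [] into committed; committed now {b=8, e=1}
Op 5: UPDATE b=15 (auto-commit; committed b=15)
Op 6: UPDATE e=15 (auto-commit; committed e=15)
Op 7: UPDATE e=18 (auto-commit; committed e=18)
Op 8: UPDATE e=21 (auto-commit; committed e=21)
Op 9: BEGIN: in_txn=True, pending={}
Op 10: UPDATE e=12 (pending; pending now {e=12})
Op 11: UPDATE e=15 (pending; pending now {e=15})
Final committed: {b=15, e=21}

Answer: 15 21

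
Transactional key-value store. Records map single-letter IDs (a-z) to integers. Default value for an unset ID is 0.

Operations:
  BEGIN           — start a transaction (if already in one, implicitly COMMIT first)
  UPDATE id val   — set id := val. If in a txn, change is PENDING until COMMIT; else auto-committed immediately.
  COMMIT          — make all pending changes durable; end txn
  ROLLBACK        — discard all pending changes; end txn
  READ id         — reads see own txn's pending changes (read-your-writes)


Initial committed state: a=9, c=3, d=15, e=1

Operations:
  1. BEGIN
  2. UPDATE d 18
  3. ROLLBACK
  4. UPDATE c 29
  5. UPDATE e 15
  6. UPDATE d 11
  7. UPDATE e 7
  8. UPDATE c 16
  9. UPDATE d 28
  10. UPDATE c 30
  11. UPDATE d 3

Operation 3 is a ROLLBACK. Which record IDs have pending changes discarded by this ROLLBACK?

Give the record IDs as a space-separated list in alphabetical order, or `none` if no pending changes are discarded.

Initial committed: {a=9, c=3, d=15, e=1}
Op 1: BEGIN: in_txn=True, pending={}
Op 2: UPDATE d=18 (pending; pending now {d=18})
Op 3: ROLLBACK: discarded pending ['d']; in_txn=False
Op 4: UPDATE c=29 (auto-commit; committed c=29)
Op 5: UPDATE e=15 (auto-commit; committed e=15)
Op 6: UPDATE d=11 (auto-commit; committed d=11)
Op 7: UPDATE e=7 (auto-commit; committed e=7)
Op 8: UPDATE c=16 (auto-commit; committed c=16)
Op 9: UPDATE d=28 (auto-commit; committed d=28)
Op 10: UPDATE c=30 (auto-commit; committed c=30)
Op 11: UPDATE d=3 (auto-commit; committed d=3)
ROLLBACK at op 3 discards: ['d']

Answer: d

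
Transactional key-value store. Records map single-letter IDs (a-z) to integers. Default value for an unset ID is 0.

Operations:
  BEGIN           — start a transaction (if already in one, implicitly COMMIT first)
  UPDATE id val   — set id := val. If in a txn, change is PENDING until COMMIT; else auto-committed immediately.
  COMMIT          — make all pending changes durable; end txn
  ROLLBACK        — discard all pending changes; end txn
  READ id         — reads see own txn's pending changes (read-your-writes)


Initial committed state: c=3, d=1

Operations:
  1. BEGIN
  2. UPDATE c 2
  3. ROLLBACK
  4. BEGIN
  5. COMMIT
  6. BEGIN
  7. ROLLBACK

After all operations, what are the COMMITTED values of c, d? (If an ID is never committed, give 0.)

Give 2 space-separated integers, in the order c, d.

Answer: 3 1

Derivation:
Initial committed: {c=3, d=1}
Op 1: BEGIN: in_txn=True, pending={}
Op 2: UPDATE c=2 (pending; pending now {c=2})
Op 3: ROLLBACK: discarded pending ['c']; in_txn=False
Op 4: BEGIN: in_txn=True, pending={}
Op 5: COMMIT: merged [] into committed; committed now {c=3, d=1}
Op 6: BEGIN: in_txn=True, pending={}
Op 7: ROLLBACK: discarded pending []; in_txn=False
Final committed: {c=3, d=1}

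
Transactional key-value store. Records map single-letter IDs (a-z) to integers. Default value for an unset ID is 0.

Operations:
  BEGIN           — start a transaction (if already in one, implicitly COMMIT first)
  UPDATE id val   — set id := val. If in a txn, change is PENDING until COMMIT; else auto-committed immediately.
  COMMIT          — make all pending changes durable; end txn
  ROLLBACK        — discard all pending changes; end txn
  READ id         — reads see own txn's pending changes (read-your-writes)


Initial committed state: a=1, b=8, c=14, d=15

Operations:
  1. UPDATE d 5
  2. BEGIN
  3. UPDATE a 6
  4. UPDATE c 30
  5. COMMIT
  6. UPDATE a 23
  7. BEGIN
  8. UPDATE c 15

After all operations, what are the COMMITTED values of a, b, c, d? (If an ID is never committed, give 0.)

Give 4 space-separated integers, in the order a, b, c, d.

Initial committed: {a=1, b=8, c=14, d=15}
Op 1: UPDATE d=5 (auto-commit; committed d=5)
Op 2: BEGIN: in_txn=True, pending={}
Op 3: UPDATE a=6 (pending; pending now {a=6})
Op 4: UPDATE c=30 (pending; pending now {a=6, c=30})
Op 5: COMMIT: merged ['a', 'c'] into committed; committed now {a=6, b=8, c=30, d=5}
Op 6: UPDATE a=23 (auto-commit; committed a=23)
Op 7: BEGIN: in_txn=True, pending={}
Op 8: UPDATE c=15 (pending; pending now {c=15})
Final committed: {a=23, b=8, c=30, d=5}

Answer: 23 8 30 5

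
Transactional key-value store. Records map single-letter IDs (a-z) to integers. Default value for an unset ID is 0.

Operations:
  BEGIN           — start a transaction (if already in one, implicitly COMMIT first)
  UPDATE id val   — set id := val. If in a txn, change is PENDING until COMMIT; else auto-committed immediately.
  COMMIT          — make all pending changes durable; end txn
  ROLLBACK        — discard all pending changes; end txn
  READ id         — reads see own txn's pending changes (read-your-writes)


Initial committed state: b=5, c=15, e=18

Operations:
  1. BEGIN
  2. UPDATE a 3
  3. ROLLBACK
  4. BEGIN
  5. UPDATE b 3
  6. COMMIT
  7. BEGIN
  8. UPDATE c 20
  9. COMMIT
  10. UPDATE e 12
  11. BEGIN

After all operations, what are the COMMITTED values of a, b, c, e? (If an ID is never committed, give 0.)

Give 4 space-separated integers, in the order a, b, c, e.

Initial committed: {b=5, c=15, e=18}
Op 1: BEGIN: in_txn=True, pending={}
Op 2: UPDATE a=3 (pending; pending now {a=3})
Op 3: ROLLBACK: discarded pending ['a']; in_txn=False
Op 4: BEGIN: in_txn=True, pending={}
Op 5: UPDATE b=3 (pending; pending now {b=3})
Op 6: COMMIT: merged ['b'] into committed; committed now {b=3, c=15, e=18}
Op 7: BEGIN: in_txn=True, pending={}
Op 8: UPDATE c=20 (pending; pending now {c=20})
Op 9: COMMIT: merged ['c'] into committed; committed now {b=3, c=20, e=18}
Op 10: UPDATE e=12 (auto-commit; committed e=12)
Op 11: BEGIN: in_txn=True, pending={}
Final committed: {b=3, c=20, e=12}

Answer: 0 3 20 12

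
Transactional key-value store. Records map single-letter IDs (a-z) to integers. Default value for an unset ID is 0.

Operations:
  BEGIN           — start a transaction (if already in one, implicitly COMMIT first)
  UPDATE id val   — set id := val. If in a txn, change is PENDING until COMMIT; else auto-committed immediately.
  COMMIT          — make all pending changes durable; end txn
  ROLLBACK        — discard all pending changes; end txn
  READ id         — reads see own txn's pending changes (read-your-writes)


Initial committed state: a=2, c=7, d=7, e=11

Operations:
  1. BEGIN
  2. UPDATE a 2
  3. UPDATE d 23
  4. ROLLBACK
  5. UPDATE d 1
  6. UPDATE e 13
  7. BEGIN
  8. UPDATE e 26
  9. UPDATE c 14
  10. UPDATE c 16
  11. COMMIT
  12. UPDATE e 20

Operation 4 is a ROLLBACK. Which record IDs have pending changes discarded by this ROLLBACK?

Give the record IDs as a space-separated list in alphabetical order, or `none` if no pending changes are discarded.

Initial committed: {a=2, c=7, d=7, e=11}
Op 1: BEGIN: in_txn=True, pending={}
Op 2: UPDATE a=2 (pending; pending now {a=2})
Op 3: UPDATE d=23 (pending; pending now {a=2, d=23})
Op 4: ROLLBACK: discarded pending ['a', 'd']; in_txn=False
Op 5: UPDATE d=1 (auto-commit; committed d=1)
Op 6: UPDATE e=13 (auto-commit; committed e=13)
Op 7: BEGIN: in_txn=True, pending={}
Op 8: UPDATE e=26 (pending; pending now {e=26})
Op 9: UPDATE c=14 (pending; pending now {c=14, e=26})
Op 10: UPDATE c=16 (pending; pending now {c=16, e=26})
Op 11: COMMIT: merged ['c', 'e'] into committed; committed now {a=2, c=16, d=1, e=26}
Op 12: UPDATE e=20 (auto-commit; committed e=20)
ROLLBACK at op 4 discards: ['a', 'd']

Answer: a d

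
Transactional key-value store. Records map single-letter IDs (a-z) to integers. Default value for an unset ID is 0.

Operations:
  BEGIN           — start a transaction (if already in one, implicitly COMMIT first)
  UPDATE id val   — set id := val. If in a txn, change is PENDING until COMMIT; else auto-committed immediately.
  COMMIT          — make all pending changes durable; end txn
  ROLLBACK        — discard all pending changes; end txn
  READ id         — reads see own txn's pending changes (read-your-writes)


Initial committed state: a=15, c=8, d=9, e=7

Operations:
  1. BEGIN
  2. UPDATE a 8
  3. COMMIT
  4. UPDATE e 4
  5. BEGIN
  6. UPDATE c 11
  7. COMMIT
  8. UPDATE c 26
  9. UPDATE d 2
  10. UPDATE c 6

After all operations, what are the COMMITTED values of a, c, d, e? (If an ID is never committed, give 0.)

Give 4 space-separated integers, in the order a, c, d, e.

Initial committed: {a=15, c=8, d=9, e=7}
Op 1: BEGIN: in_txn=True, pending={}
Op 2: UPDATE a=8 (pending; pending now {a=8})
Op 3: COMMIT: merged ['a'] into committed; committed now {a=8, c=8, d=9, e=7}
Op 4: UPDATE e=4 (auto-commit; committed e=4)
Op 5: BEGIN: in_txn=True, pending={}
Op 6: UPDATE c=11 (pending; pending now {c=11})
Op 7: COMMIT: merged ['c'] into committed; committed now {a=8, c=11, d=9, e=4}
Op 8: UPDATE c=26 (auto-commit; committed c=26)
Op 9: UPDATE d=2 (auto-commit; committed d=2)
Op 10: UPDATE c=6 (auto-commit; committed c=6)
Final committed: {a=8, c=6, d=2, e=4}

Answer: 8 6 2 4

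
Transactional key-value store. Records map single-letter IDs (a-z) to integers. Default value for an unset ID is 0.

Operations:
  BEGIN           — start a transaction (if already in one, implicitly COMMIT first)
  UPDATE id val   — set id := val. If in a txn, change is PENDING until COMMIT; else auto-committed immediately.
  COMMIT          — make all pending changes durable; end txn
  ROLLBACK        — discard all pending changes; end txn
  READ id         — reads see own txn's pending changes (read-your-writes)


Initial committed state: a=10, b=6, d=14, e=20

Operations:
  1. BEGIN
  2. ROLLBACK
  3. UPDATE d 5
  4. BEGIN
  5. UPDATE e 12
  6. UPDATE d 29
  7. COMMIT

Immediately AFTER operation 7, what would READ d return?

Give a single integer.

Answer: 29

Derivation:
Initial committed: {a=10, b=6, d=14, e=20}
Op 1: BEGIN: in_txn=True, pending={}
Op 2: ROLLBACK: discarded pending []; in_txn=False
Op 3: UPDATE d=5 (auto-commit; committed d=5)
Op 4: BEGIN: in_txn=True, pending={}
Op 5: UPDATE e=12 (pending; pending now {e=12})
Op 6: UPDATE d=29 (pending; pending now {d=29, e=12})
Op 7: COMMIT: merged ['d', 'e'] into committed; committed now {a=10, b=6, d=29, e=12}
After op 7: visible(d) = 29 (pending={}, committed={a=10, b=6, d=29, e=12})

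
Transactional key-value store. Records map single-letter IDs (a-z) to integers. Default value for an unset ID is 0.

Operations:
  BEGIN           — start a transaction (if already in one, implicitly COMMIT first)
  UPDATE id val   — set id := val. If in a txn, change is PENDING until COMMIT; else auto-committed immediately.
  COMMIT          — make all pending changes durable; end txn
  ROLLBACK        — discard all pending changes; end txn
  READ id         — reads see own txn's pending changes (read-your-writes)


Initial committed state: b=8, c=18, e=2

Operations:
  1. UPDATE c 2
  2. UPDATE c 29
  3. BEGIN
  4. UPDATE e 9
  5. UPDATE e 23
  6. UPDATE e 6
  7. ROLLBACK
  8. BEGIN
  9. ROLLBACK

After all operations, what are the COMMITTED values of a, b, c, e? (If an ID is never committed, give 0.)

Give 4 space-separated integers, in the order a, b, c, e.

Initial committed: {b=8, c=18, e=2}
Op 1: UPDATE c=2 (auto-commit; committed c=2)
Op 2: UPDATE c=29 (auto-commit; committed c=29)
Op 3: BEGIN: in_txn=True, pending={}
Op 4: UPDATE e=9 (pending; pending now {e=9})
Op 5: UPDATE e=23 (pending; pending now {e=23})
Op 6: UPDATE e=6 (pending; pending now {e=6})
Op 7: ROLLBACK: discarded pending ['e']; in_txn=False
Op 8: BEGIN: in_txn=True, pending={}
Op 9: ROLLBACK: discarded pending []; in_txn=False
Final committed: {b=8, c=29, e=2}

Answer: 0 8 29 2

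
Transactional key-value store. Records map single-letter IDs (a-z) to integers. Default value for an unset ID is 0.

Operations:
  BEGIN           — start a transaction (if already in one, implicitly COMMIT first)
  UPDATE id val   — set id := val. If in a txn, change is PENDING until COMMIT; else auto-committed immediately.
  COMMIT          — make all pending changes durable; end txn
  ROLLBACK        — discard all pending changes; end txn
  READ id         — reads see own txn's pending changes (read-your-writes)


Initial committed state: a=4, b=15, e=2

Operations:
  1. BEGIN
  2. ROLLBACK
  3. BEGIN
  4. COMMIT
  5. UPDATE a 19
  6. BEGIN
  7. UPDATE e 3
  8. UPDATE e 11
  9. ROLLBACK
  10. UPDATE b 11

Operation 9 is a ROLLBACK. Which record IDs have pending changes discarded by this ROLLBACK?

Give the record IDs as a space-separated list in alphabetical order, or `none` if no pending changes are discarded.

Answer: e

Derivation:
Initial committed: {a=4, b=15, e=2}
Op 1: BEGIN: in_txn=True, pending={}
Op 2: ROLLBACK: discarded pending []; in_txn=False
Op 3: BEGIN: in_txn=True, pending={}
Op 4: COMMIT: merged [] into committed; committed now {a=4, b=15, e=2}
Op 5: UPDATE a=19 (auto-commit; committed a=19)
Op 6: BEGIN: in_txn=True, pending={}
Op 7: UPDATE e=3 (pending; pending now {e=3})
Op 8: UPDATE e=11 (pending; pending now {e=11})
Op 9: ROLLBACK: discarded pending ['e']; in_txn=False
Op 10: UPDATE b=11 (auto-commit; committed b=11)
ROLLBACK at op 9 discards: ['e']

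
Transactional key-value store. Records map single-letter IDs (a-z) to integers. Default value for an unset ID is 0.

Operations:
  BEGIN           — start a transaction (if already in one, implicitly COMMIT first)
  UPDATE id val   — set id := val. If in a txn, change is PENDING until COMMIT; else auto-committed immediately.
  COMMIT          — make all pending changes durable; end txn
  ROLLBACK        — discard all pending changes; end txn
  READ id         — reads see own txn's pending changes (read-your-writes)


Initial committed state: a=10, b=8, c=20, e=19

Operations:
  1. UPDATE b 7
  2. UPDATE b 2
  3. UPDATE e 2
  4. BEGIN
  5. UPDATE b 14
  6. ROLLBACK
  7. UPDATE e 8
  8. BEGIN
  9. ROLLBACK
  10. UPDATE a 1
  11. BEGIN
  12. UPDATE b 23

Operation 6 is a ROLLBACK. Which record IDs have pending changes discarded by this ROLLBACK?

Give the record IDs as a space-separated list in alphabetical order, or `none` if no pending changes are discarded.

Answer: b

Derivation:
Initial committed: {a=10, b=8, c=20, e=19}
Op 1: UPDATE b=7 (auto-commit; committed b=7)
Op 2: UPDATE b=2 (auto-commit; committed b=2)
Op 3: UPDATE e=2 (auto-commit; committed e=2)
Op 4: BEGIN: in_txn=True, pending={}
Op 5: UPDATE b=14 (pending; pending now {b=14})
Op 6: ROLLBACK: discarded pending ['b']; in_txn=False
Op 7: UPDATE e=8 (auto-commit; committed e=8)
Op 8: BEGIN: in_txn=True, pending={}
Op 9: ROLLBACK: discarded pending []; in_txn=False
Op 10: UPDATE a=1 (auto-commit; committed a=1)
Op 11: BEGIN: in_txn=True, pending={}
Op 12: UPDATE b=23 (pending; pending now {b=23})
ROLLBACK at op 6 discards: ['b']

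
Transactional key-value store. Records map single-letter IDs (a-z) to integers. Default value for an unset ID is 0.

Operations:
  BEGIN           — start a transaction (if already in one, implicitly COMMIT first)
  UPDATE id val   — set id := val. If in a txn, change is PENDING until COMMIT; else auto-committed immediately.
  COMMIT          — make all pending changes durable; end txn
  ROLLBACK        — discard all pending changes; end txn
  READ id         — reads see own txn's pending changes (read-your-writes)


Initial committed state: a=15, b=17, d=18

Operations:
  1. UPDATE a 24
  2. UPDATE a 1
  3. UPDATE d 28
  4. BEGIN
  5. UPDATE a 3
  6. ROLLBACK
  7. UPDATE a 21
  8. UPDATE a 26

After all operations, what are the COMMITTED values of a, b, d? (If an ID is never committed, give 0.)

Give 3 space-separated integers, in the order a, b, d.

Answer: 26 17 28

Derivation:
Initial committed: {a=15, b=17, d=18}
Op 1: UPDATE a=24 (auto-commit; committed a=24)
Op 2: UPDATE a=1 (auto-commit; committed a=1)
Op 3: UPDATE d=28 (auto-commit; committed d=28)
Op 4: BEGIN: in_txn=True, pending={}
Op 5: UPDATE a=3 (pending; pending now {a=3})
Op 6: ROLLBACK: discarded pending ['a']; in_txn=False
Op 7: UPDATE a=21 (auto-commit; committed a=21)
Op 8: UPDATE a=26 (auto-commit; committed a=26)
Final committed: {a=26, b=17, d=28}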